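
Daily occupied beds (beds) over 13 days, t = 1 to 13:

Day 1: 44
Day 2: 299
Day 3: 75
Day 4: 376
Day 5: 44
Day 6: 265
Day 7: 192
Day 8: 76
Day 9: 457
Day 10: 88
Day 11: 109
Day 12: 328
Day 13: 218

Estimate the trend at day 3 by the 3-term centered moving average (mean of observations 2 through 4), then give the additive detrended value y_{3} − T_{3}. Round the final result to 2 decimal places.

-175.00

Trend T_3 = (299 + 75 + 376) / 3 = 750/3 = 250.0000
Detrended value: 75 − 250.0000 = -175.00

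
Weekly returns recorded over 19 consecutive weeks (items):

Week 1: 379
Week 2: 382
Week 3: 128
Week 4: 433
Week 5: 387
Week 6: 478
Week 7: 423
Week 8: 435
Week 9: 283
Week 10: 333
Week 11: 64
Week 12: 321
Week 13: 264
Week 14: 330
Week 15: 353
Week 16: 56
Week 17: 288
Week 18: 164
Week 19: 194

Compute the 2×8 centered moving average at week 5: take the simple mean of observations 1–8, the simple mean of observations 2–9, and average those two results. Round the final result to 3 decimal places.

374.625

Sum over 1–8: 379 + 382 + 128 + 433 + 387 + 478 + 423 + 435 = 3045
Sum over 2–9: 382 + 128 + 433 + 387 + 478 + 423 + 435 + 283 = 2949
CMA at t=5 = (3045 + 2949) / (2·8) = 5994 / 16 = 374.625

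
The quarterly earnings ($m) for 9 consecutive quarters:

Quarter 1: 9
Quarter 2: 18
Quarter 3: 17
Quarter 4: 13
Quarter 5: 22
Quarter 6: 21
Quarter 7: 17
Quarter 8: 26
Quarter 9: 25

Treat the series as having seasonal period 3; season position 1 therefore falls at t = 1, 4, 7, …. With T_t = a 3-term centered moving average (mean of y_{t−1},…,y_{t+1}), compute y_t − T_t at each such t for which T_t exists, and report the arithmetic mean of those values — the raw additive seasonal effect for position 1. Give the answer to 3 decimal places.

Season position 1 occurs at t = 4, 7 (where T_t is defined).
t=4: T_4 = 17.33333; y_4 − T_4 = 13 − 17.33333 = -4.33333
t=7: T_7 = 21.33333; y_7 − T_7 = 17 − 21.33333 = -4.33333
Mean deviation: (-4.33333 + -4.33333) / 2 = -4.333

-4.333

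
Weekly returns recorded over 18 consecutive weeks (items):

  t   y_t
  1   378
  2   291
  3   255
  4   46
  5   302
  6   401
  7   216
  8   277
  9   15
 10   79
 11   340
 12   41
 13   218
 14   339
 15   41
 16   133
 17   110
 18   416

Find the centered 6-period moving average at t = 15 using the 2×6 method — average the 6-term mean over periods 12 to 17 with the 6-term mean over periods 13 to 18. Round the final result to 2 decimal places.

Sum over 12–17: 41 + 218 + 339 + 41 + 133 + 110 = 882
Sum over 13–18: 218 + 339 + 41 + 133 + 110 + 416 = 1257
CMA at t=15 = (882 + 1257) / (2·6) = 2139 / 12 = 178.25

178.25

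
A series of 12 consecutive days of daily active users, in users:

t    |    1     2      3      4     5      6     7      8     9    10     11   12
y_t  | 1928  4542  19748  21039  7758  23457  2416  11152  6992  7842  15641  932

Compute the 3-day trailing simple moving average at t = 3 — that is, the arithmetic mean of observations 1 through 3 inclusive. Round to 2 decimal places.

Sum of periods 1–3: 1928 + 4542 + 19748 = 26218
Divide by 3: 26218 / 3 = 8739.33

8739.33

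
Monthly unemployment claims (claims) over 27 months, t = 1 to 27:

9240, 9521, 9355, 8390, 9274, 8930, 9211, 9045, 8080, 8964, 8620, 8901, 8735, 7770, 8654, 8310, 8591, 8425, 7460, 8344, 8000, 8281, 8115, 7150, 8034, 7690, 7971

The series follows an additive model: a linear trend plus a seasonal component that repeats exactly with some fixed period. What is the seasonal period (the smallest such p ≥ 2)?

First differences y_{t+1} − y_t: 281, -166, -965, 884, -344, 281, -166, -965, 884, -344, 281, -166, …
The difference pattern repeats every 5 terms and not for any smaller step, so p = 5.

5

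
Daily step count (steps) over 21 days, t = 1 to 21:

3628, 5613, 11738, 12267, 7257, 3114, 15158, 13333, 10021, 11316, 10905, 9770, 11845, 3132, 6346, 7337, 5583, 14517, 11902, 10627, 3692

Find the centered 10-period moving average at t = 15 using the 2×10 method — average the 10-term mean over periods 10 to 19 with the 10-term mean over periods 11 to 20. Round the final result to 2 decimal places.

9230.85

Sum over 10–19: 11316 + 10905 + 9770 + 11845 + 3132 + 6346 + 7337 + 5583 + 14517 + 11902 = 92653
Sum over 11–20: 10905 + 9770 + 11845 + 3132 + 6346 + 7337 + 5583 + 14517 + 11902 + 10627 = 91964
CMA at t=15 = (92653 + 91964) / (2·10) = 184617 / 20 = 9230.85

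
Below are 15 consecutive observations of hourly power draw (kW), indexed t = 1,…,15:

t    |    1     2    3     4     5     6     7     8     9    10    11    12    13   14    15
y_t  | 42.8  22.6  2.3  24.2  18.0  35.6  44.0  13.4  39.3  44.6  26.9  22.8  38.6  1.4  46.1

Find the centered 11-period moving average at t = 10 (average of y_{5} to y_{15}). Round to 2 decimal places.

30.06

Sum of periods 5–15: 18.0 + 35.6 + 44.0 + 13.4 + 39.3 + 44.6 + 26.9 + 22.8 + 38.6 + 1.4 + 46.1 = 330.7
Divide by 11: 330.7 / 11 = 30.06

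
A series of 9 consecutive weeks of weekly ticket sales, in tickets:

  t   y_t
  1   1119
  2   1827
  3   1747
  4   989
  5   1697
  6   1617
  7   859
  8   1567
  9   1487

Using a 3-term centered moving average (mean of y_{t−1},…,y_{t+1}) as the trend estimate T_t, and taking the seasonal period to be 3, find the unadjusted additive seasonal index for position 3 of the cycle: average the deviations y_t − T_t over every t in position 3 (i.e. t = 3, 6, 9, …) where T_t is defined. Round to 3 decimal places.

226.000

Season position 3 occurs at t = 3, 6 (where T_t is defined).
t=3: T_3 = 1521.00000; y_3 − T_3 = 1747 − 1521.00000 = 226.00000
t=6: T_6 = 1391.00000; y_6 − T_6 = 1617 − 1391.00000 = 226.00000
Mean deviation: (226.00000 + 226.00000) / 2 = 226.000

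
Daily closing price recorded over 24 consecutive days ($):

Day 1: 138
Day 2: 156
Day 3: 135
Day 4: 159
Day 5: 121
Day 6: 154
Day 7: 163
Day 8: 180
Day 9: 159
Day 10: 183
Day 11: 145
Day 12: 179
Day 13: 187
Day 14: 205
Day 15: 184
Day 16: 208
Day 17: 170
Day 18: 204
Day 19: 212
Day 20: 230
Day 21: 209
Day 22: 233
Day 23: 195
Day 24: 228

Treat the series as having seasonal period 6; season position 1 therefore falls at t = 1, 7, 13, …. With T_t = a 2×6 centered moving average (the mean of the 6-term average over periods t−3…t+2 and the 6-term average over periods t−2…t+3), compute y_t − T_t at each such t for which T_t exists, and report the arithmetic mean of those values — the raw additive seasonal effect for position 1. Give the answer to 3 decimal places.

4.611

Season position 1 occurs at t = 7, 13, 19 (where T_t is defined).
t=7: T_7 = 158.00000; y_7 − T_7 = 163 − 158.00000 = 5.00000
t=13: T_13 = 182.58333; y_13 − T_13 = 187 − 182.58333 = 4.41667
t=19: T_19 = 207.58333; y_19 − T_19 = 212 − 207.58333 = 4.41667
Mean deviation: (5.00000 + 4.41667 + 4.41667) / 3 = 4.611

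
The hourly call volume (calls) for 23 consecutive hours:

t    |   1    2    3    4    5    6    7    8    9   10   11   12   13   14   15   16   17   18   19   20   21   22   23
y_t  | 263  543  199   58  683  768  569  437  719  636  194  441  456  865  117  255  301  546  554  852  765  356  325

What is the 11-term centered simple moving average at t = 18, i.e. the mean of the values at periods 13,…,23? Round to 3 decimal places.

490.182

Sum of periods 13–23: 456 + 865 + 117 + 255 + 301 + 546 + 554 + 852 + 765 + 356 + 325 = 5392
Divide by 11: 5392 / 11 = 490.182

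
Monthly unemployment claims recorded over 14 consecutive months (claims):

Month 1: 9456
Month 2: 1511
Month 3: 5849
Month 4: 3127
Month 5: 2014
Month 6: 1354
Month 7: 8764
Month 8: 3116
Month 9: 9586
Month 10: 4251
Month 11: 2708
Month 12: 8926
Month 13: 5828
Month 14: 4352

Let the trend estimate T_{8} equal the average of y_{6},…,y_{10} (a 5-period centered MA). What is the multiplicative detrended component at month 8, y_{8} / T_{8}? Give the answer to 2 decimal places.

0.58

Trend T_8 = (1354 + 8764 + 3116 + 9586 + 4251) / 5 = 27071/5 = 5414.2000
Ratio to trend: 3116 / 5414.2000 = 0.58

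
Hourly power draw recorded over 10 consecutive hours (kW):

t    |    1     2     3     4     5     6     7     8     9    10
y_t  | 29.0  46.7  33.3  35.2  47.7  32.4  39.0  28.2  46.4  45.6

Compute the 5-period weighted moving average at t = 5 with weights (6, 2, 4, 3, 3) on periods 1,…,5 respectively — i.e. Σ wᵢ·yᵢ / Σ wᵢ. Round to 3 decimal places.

Weighted sum: 6·29.0 + 2·46.7 + 4·33.3 + 3·35.2 + 3·47.7 = 174.0 + 93.4 + 133.2 + 105.6 + 143.1 = 649.3
Weight total: 6 + 2 + 4 + 3 + 3 = 18
WMA = 649.3 / 18 = 36.072

36.072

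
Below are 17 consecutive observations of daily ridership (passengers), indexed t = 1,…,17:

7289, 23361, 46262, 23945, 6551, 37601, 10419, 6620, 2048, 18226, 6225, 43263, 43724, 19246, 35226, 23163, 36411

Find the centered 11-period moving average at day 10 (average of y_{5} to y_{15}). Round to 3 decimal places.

20831.727

Sum of periods 5–15: 6551 + 37601 + 10419 + 6620 + 2048 + 18226 + 6225 + 43263 + 43724 + 19246 + 35226 = 229149
Divide by 11: 229149 / 11 = 20831.727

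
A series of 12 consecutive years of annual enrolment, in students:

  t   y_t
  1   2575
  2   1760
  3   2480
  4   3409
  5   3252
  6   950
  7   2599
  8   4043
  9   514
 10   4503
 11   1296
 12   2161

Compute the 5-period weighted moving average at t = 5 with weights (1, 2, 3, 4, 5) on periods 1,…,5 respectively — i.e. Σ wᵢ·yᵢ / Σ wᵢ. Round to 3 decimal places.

Weighted sum: 1·2575 + 2·1760 + 3·2480 + 4·3409 + 5·3252 = 2575 + 3520 + 7440 + 13636 + 16260 = 43431
Weight total: 1 + 2 + 3 + 4 + 5 = 15
WMA = 43431 / 15 = 2895.400

2895.400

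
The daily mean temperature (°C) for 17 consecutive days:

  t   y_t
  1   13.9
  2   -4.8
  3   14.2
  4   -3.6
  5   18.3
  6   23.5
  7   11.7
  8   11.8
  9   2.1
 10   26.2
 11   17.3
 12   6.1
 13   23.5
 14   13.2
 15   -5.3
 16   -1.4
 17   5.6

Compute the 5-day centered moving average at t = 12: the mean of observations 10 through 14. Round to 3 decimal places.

Sum of periods 10–14: 26.2 + 17.3 + 6.1 + 23.5 + 13.2 = 86.3
Divide by 5: 86.3 / 5 = 17.260

17.260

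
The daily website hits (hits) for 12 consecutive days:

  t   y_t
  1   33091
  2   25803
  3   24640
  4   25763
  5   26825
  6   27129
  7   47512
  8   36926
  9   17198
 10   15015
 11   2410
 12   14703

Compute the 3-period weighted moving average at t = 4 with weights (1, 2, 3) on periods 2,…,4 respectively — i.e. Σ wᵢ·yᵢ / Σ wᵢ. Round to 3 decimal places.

Weighted sum: 1·25803 + 2·24640 + 3·25763 = 25803 + 49280 + 77289 = 152372
Weight total: 1 + 2 + 3 = 6
WMA = 152372 / 6 = 25395.333

25395.333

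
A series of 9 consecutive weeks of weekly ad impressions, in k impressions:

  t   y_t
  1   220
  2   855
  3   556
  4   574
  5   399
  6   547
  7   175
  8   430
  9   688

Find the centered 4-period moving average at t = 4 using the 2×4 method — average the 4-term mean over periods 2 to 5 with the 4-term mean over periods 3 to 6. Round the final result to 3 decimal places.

557.500

Sum over 2–5: 855 + 556 + 574 + 399 = 2384
Sum over 3–6: 556 + 574 + 399 + 547 = 2076
CMA at t=4 = (2384 + 2076) / (2·4) = 4460 / 8 = 557.500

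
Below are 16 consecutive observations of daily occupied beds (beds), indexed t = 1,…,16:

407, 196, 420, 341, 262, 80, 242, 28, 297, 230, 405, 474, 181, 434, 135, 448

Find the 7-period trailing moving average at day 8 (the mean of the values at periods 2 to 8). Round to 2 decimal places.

Sum of periods 2–8: 196 + 420 + 341 + 262 + 80 + 242 + 28 = 1569
Divide by 7: 1569 / 7 = 224.14

224.14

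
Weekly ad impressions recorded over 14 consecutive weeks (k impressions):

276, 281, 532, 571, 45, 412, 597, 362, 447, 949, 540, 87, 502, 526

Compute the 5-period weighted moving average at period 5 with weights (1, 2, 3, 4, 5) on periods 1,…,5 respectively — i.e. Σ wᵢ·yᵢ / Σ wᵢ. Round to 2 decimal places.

329.53

Weighted sum: 1·276 + 2·281 + 3·532 + 4·571 + 5·45 = 276 + 562 + 1596 + 2284 + 225 = 4943
Weight total: 1 + 2 + 3 + 4 + 5 = 15
WMA = 4943 / 15 = 329.53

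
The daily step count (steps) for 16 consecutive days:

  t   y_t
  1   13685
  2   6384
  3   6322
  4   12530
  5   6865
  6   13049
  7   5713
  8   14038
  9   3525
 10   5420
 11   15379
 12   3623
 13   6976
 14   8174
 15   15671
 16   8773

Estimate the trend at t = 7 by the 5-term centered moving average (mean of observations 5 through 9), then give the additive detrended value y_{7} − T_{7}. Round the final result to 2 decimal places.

-2925.00

Trend T_7 = (6865 + 13049 + 5713 + 14038 + 3525) / 5 = 43190/5 = 8638.0000
Detrended value: 5713 − 8638.0000 = -2925.00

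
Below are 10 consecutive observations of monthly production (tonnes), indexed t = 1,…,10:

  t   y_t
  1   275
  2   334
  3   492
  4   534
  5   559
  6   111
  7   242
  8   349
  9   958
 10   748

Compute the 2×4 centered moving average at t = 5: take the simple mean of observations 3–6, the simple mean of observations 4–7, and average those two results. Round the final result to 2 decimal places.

Sum over 3–6: 492 + 534 + 559 + 111 = 1696
Sum over 4–7: 534 + 559 + 111 + 242 = 1446
CMA at t=5 = (1696 + 1446) / (2·4) = 3142 / 8 = 392.75

392.75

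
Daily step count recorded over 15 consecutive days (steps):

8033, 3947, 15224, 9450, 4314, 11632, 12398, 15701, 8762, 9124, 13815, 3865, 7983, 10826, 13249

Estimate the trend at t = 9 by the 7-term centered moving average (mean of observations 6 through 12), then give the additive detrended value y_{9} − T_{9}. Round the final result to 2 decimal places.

-1994.71

Trend T_9 = (11632 + 12398 + 15701 + 8762 + 9124 + 13815 + 3865) / 7 = 75297/7 = 10756.7143
Detrended value: 8762 − 10756.7143 = -1994.71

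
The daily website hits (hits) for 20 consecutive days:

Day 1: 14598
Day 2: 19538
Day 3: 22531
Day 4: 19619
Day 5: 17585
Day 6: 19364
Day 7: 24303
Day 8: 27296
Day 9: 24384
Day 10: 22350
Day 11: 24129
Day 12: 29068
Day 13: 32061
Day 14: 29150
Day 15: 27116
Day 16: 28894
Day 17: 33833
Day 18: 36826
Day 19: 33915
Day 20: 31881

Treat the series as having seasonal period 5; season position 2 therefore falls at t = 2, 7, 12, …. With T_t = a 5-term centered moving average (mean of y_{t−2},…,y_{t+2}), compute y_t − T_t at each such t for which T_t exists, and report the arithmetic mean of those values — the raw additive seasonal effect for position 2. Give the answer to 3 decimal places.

1716.400

Season position 2 occurs at t = 7, 12, 17 (where T_t is defined).
t=7: T_7 = 22586.40000; y_7 − T_7 = 24303 − 22586.40000 = 1716.60000
t=12: T_12 = 27351.60000; y_12 − T_12 = 29068 − 27351.60000 = 1716.40000
t=17: T_17 = 32116.80000; y_17 − T_17 = 33833 − 32116.80000 = 1716.20000
Mean deviation: (1716.60000 + 1716.40000 + 1716.20000) / 3 = 1716.400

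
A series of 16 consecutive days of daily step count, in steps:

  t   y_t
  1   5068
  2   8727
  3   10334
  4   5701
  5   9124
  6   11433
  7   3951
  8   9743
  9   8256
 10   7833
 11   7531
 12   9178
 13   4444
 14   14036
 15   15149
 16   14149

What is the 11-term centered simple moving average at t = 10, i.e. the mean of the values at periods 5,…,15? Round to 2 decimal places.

9152.55

Sum of periods 5–15: 9124 + 11433 + 3951 + 9743 + 8256 + 7833 + 7531 + 9178 + 4444 + 14036 + 15149 = 100678
Divide by 11: 100678 / 11 = 9152.55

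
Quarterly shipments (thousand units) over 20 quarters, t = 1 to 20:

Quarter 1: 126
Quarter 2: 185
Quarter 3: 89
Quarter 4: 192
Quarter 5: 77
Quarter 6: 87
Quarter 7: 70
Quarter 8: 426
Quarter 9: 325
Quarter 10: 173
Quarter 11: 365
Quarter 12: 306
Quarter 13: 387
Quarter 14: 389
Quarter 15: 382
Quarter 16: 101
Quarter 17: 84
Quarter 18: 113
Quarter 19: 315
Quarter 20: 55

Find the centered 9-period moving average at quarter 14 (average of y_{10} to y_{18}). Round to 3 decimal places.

255.556

Sum of periods 10–18: 173 + 365 + 306 + 387 + 389 + 382 + 101 + 84 + 113 = 2300
Divide by 9: 2300 / 9 = 255.556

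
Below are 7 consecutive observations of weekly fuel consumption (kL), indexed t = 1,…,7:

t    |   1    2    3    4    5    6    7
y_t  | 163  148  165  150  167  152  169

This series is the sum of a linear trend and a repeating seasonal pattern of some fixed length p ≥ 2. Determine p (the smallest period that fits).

2

First differences y_{t+1} − y_t: -15, 17, -15, 17, -15, 17, …
The difference pattern repeats every 2 terms and not for any smaller step, so p = 2.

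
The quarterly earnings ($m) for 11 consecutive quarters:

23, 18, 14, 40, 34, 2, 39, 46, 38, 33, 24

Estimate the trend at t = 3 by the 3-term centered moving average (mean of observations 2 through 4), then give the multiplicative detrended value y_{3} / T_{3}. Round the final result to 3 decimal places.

Trend T_3 = (18 + 14 + 40) / 3 = 72/3 = 24.00000
Ratio to trend: 14 / 24.00000 = 0.583

0.583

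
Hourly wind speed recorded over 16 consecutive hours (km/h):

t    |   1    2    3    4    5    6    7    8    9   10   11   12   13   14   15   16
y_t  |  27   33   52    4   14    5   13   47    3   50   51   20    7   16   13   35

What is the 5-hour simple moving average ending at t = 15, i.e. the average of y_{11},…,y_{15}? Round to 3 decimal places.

Sum of periods 11–15: 51 + 20 + 7 + 16 + 13 = 107
Divide by 5: 107 / 5 = 21.400

21.400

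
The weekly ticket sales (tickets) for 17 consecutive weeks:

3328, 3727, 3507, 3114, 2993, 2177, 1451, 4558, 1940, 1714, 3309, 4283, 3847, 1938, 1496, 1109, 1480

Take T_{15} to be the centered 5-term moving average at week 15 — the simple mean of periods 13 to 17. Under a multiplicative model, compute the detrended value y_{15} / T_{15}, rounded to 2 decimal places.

Trend T_15 = (3847 + 1938 + 1496 + 1109 + 1480) / 5 = 9870/5 = 1974.0000
Ratio to trend: 1496 / 1974.0000 = 0.76

0.76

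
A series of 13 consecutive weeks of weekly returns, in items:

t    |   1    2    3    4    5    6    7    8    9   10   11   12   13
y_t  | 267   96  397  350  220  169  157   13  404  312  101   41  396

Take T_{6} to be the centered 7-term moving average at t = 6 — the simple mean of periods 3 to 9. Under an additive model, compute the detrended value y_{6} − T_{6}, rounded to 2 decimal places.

Trend T_6 = (397 + 350 + 220 + 169 + 157 + 13 + 404) / 7 = 1710/7 = 244.2857
Detrended value: 169 − 244.2857 = -75.29

-75.29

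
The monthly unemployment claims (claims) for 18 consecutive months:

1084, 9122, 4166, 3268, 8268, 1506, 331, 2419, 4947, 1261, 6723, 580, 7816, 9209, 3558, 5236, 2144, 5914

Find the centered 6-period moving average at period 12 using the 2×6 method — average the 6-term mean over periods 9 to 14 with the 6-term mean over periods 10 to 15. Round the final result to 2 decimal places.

4973.58

Sum over 9–14: 4947 + 1261 + 6723 + 580 + 7816 + 9209 = 30536
Sum over 10–15: 1261 + 6723 + 580 + 7816 + 9209 + 3558 = 29147
CMA at t=12 = (30536 + 29147) / (2·6) = 59683 / 12 = 4973.58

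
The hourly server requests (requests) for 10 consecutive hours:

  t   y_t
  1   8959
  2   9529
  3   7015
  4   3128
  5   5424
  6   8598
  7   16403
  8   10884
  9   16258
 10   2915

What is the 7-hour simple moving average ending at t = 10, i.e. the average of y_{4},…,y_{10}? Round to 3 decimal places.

9087.143

Sum of periods 4–10: 3128 + 5424 + 8598 + 16403 + 10884 + 16258 + 2915 = 63610
Divide by 7: 63610 / 7 = 9087.143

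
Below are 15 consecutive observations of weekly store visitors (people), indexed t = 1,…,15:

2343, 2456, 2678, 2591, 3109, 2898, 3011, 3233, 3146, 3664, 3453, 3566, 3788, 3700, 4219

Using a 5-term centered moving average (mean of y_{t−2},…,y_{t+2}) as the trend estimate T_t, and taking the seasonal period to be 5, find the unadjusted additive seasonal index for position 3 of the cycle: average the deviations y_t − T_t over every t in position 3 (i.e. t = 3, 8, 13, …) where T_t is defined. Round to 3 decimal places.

42.667

Season position 3 occurs at t = 3, 8, 13 (where T_t is defined).
t=3: T_3 = 2635.40000; y_3 − T_3 = 2678 − 2635.40000 = 42.60000
t=8: T_8 = 3190.40000; y_8 − T_8 = 3233 − 3190.40000 = 42.60000
t=13: T_13 = 3745.20000; y_13 − T_13 = 3788 − 3745.20000 = 42.80000
Mean deviation: (42.60000 + 42.60000 + 42.80000) / 3 = 42.667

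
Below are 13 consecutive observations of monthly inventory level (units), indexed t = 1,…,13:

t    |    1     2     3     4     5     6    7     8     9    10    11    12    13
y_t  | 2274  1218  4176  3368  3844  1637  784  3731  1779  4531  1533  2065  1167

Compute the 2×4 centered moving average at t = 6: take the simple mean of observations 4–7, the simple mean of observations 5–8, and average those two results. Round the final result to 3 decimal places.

Sum over 4–7: 3368 + 3844 + 1637 + 784 = 9633
Sum over 5–8: 3844 + 1637 + 784 + 3731 = 9996
CMA at t=6 = (9633 + 9996) / (2·4) = 19629 / 8 = 2453.625

2453.625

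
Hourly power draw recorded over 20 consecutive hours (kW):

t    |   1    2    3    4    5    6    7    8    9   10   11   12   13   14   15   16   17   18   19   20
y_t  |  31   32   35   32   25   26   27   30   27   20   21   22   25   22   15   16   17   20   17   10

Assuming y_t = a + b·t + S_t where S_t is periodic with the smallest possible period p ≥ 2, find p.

5

First differences y_{t+1} − y_t: 1, 3, -3, -7, 1, 1, 3, -3, -7, 1, 1, 3, …
The difference pattern repeats every 5 terms and not for any smaller step, so p = 5.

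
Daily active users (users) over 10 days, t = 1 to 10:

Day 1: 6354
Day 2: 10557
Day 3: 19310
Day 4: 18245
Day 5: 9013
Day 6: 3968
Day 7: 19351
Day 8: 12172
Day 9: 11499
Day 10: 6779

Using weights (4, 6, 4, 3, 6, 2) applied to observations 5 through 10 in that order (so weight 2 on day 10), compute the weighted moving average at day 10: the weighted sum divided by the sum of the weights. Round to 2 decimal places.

10253.28

Weighted sum: 4·9013 + 6·3968 + 4·19351 + 3·12172 + 6·11499 + 2·6779 = 36052 + 23808 + 77404 + 36516 + 68994 + 13558 = 256332
Weight total: 4 + 6 + 4 + 3 + 6 + 2 = 25
WMA = 256332 / 25 = 10253.28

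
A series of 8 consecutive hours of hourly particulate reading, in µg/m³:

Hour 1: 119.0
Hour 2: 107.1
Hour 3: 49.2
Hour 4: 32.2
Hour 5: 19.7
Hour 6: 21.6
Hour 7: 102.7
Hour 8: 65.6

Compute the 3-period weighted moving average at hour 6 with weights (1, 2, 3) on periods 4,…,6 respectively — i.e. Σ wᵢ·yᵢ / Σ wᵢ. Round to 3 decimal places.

22.733

Weighted sum: 1·32.2 + 2·19.7 + 3·21.6 = 32.2 + 39.4 + 64.8 = 136.4
Weight total: 1 + 2 + 3 = 6
WMA = 136.4 / 6 = 22.733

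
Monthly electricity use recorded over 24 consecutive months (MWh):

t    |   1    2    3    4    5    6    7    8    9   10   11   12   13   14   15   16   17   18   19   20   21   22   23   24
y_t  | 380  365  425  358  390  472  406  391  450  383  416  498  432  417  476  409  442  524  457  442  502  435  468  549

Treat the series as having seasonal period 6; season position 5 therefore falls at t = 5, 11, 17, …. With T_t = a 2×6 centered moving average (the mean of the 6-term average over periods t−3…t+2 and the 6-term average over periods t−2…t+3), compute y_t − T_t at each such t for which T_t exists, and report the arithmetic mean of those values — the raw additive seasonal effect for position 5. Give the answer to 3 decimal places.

-14.528

Season position 5 occurs at t = 5, 11, 17 (where T_t is defined).
t=5: T_5 = 404.83333; y_5 − T_5 = 390 − 404.83333 = -14.83333
t=11: T_11 = 430.50000; y_11 − T_11 = 416 − 430.50000 = -14.50000
t=17: T_17 = 456.25000; y_17 − T_17 = 442 − 456.25000 = -14.25000
Mean deviation: (-14.83333 + -14.50000 + -14.25000) / 3 = -14.528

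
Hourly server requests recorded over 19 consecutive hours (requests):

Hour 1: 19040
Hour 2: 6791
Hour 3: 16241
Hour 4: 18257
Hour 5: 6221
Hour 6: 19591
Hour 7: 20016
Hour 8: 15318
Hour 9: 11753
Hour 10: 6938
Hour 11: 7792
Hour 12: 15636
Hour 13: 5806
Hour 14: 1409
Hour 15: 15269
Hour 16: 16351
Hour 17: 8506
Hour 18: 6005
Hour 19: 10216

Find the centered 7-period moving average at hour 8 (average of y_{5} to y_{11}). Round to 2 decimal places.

12518.43

Sum of periods 5–11: 6221 + 19591 + 20016 + 15318 + 11753 + 6938 + 7792 = 87629
Divide by 7: 87629 / 7 = 12518.43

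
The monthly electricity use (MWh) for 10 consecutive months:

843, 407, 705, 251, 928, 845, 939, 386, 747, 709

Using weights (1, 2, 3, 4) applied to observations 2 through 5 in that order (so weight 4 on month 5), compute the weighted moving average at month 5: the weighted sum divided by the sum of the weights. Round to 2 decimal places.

Weighted sum: 1·407 + 2·705 + 3·251 + 4·928 = 407 + 1410 + 753 + 3712 = 6282
Weight total: 1 + 2 + 3 + 4 = 10
WMA = 6282 / 10 = 628.20

628.20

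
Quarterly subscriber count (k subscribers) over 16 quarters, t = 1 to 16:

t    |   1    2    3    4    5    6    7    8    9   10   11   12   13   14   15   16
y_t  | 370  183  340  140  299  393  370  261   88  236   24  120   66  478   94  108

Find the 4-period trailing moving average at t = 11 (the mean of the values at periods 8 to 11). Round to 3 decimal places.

Sum of periods 8–11: 261 + 88 + 236 + 24 = 609
Divide by 4: 609 / 4 = 152.250

152.250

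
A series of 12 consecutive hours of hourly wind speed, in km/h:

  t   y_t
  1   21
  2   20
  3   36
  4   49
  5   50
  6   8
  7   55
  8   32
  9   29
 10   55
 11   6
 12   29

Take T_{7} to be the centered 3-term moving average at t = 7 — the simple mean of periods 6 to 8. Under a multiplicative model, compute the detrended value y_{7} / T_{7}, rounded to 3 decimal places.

1.737

Trend T_7 = (8 + 55 + 32) / 3 = 95/3 = 31.66667
Ratio to trend: 55 / 31.66667 = 1.737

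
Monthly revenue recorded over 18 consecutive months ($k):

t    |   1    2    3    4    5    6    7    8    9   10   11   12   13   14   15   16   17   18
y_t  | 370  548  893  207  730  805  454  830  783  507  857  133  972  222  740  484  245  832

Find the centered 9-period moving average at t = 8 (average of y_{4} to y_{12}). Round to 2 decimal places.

Sum of periods 4–12: 207 + 730 + 805 + 454 + 830 + 783 + 507 + 857 + 133 = 5306
Divide by 9: 5306 / 9 = 589.56

589.56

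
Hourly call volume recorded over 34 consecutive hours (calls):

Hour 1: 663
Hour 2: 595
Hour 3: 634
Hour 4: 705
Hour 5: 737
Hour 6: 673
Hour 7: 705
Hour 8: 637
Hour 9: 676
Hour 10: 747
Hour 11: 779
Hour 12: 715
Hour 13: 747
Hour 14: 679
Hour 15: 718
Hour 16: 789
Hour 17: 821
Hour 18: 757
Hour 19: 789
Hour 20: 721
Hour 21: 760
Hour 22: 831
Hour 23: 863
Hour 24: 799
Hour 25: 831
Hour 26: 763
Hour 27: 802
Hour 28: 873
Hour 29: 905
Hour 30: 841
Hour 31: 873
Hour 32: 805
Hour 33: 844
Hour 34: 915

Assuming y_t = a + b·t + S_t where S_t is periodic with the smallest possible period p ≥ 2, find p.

6

First differences y_{t+1} − y_t: -68, 39, 71, 32, -64, 32, -68, 39, 71, 32, -64, 32, -68, 39, …
The difference pattern repeats every 6 terms and not for any smaller step, so p = 6.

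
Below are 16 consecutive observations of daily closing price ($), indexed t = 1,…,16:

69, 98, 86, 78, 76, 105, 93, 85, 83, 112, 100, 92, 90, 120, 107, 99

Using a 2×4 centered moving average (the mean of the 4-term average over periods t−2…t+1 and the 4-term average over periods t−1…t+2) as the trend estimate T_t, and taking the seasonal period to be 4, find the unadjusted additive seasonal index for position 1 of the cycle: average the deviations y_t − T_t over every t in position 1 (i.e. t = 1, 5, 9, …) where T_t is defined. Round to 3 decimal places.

Season position 1 occurs at t = 5, 9, 13 (where T_t is defined).
t=5: T_5 = 87.12500; y_5 − T_5 = 76 − 87.12500 = -11.12500
t=9: T_9 = 94.12500; y_9 − T_9 = 83 − 94.12500 = -11.12500
t=13: T_13 = 101.37500; y_13 − T_13 = 90 − 101.37500 = -11.37500
Mean deviation: (-11.12500 + -11.12500 + -11.37500) / 3 = -11.208

-11.208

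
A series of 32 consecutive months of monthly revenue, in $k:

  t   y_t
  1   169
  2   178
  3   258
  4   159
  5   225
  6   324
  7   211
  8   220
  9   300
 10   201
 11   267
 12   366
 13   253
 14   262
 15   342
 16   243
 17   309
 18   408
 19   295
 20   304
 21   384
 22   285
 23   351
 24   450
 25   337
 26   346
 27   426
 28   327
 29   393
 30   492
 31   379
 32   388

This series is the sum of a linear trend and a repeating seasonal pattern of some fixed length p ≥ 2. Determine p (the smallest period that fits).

6

First differences y_{t+1} − y_t: 9, 80, -99, 66, 99, -113, 9, 80, -99, 66, 99, -113, 9, 80, …
The difference pattern repeats every 6 terms and not for any smaller step, so p = 6.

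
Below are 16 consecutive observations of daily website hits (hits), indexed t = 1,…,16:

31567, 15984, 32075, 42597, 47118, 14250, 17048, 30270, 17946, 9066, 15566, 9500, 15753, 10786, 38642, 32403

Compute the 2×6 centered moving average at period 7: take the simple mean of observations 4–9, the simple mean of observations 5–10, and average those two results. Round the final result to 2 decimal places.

25410.58

Sum over 4–9: 42597 + 47118 + 14250 + 17048 + 30270 + 17946 = 169229
Sum over 5–10: 47118 + 14250 + 17048 + 30270 + 17946 + 9066 = 135698
CMA at t=7 = (169229 + 135698) / (2·6) = 304927 / 12 = 25410.58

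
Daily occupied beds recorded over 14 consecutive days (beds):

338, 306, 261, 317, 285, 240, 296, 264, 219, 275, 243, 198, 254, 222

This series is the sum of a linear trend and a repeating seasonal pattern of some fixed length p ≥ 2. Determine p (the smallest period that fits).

3

First differences y_{t+1} − y_t: -32, -45, 56, -32, -45, 56, -32, -45, …
The difference pattern repeats every 3 terms and not for any smaller step, so p = 3.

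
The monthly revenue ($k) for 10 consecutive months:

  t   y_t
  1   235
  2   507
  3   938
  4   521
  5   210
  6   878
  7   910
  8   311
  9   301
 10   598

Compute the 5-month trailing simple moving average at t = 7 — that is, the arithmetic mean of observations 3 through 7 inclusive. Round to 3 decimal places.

691.400

Sum of periods 3–7: 938 + 521 + 210 + 878 + 910 = 3457
Divide by 5: 3457 / 5 = 691.400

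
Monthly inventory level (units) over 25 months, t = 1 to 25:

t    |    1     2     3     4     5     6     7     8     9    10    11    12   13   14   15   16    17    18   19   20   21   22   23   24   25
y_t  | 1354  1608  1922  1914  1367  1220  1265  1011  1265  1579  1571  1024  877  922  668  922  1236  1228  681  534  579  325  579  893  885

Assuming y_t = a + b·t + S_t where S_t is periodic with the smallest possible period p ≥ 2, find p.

7

First differences y_{t+1} − y_t: 254, 314, -8, -547, -147, 45, -254, 254, 314, -8, -547, -147, 45, -254, 254, 314, …
The difference pattern repeats every 7 terms and not for any smaller step, so p = 7.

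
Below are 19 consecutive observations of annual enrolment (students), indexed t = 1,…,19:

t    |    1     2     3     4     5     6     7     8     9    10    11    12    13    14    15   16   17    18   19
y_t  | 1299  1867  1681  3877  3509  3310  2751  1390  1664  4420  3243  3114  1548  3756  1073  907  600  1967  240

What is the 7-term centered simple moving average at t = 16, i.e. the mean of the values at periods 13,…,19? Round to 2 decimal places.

1441.57

Sum of periods 13–19: 1548 + 3756 + 1073 + 907 + 600 + 1967 + 240 = 10091
Divide by 7: 10091 / 7 = 1441.57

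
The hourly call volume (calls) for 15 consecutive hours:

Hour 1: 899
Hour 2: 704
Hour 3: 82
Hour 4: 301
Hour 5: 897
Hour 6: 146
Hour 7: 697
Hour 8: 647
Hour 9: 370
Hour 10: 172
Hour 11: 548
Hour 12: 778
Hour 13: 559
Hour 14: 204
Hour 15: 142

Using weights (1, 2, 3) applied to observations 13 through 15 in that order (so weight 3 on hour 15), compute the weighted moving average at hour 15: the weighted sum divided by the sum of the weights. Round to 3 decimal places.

Weighted sum: 1·559 + 2·204 + 3·142 = 559 + 408 + 426 = 1393
Weight total: 1 + 2 + 3 = 6
WMA = 1393 / 6 = 232.167

232.167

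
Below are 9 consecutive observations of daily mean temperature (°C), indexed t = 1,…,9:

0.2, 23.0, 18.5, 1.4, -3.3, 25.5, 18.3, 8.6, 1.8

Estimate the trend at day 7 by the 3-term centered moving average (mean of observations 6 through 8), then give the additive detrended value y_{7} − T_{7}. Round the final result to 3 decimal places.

Trend T_7 = (25.5 + 18.3 + 8.6) / 3 = 52.4/3 = 17.46667
Detrended value: 18.3 − 17.46667 = 0.833

0.833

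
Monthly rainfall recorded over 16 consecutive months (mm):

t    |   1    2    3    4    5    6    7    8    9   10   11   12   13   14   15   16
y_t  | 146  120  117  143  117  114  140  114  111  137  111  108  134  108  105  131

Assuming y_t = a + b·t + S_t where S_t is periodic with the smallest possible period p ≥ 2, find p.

First differences y_{t+1} − y_t: -26, -3, 26, -26, -3, 26, -26, -3, …
The difference pattern repeats every 3 terms and not for any smaller step, so p = 3.

3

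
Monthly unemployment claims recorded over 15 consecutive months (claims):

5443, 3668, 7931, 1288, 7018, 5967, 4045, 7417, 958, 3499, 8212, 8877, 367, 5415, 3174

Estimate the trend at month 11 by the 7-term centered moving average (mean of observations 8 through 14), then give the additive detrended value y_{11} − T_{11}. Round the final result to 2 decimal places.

Trend T_11 = (7417 + 958 + 3499 + 8212 + 8877 + 367 + 5415) / 7 = 34745/7 = 4963.5714
Detrended value: 8212 − 4963.5714 = 3248.43

3248.43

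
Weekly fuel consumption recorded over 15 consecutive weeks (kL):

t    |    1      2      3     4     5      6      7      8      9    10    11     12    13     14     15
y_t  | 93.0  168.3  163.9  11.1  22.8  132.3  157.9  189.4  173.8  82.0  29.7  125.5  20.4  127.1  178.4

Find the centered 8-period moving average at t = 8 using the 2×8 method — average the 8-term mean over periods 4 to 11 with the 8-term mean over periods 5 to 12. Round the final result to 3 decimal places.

107.025

Sum over 4–11: 11.1 + 22.8 + 132.3 + 157.9 + 189.4 + 173.8 + 82.0 + 29.7 = 799.0
Sum over 5–12: 22.8 + 132.3 + 157.9 + 189.4 + 173.8 + 82.0 + 29.7 + 125.5 = 913.4
CMA at t=8 = (799.0 + 913.4) / (2·8) = 1712.4 / 16 = 107.025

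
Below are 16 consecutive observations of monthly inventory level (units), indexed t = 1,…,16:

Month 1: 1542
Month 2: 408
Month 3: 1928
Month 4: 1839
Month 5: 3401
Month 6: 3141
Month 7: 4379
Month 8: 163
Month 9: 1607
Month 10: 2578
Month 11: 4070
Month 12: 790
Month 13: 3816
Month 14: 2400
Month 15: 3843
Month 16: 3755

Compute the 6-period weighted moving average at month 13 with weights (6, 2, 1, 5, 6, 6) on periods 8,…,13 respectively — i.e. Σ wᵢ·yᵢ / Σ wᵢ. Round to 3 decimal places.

2106.000

Weighted sum: 6·163 + 2·1607 + 1·2578 + 5·4070 + 6·790 + 6·3816 = 978 + 3214 + 2578 + 20350 + 4740 + 22896 = 54756
Weight total: 6 + 2 + 1 + 5 + 6 + 6 = 26
WMA = 54756 / 26 = 2106.000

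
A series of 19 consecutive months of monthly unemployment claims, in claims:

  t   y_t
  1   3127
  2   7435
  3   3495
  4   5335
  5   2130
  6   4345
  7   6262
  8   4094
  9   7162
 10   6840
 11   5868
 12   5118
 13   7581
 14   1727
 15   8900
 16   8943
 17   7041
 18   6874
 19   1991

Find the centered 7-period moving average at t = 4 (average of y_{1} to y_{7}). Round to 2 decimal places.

4589.86

Sum of periods 1–7: 3127 + 7435 + 3495 + 5335 + 2130 + 4345 + 6262 = 32129
Divide by 7: 32129 / 7 = 4589.86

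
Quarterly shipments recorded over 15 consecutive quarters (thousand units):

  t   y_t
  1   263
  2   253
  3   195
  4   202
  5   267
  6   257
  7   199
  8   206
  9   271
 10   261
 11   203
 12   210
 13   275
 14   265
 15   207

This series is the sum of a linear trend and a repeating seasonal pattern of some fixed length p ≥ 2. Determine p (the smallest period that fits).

4

First differences y_{t+1} − y_t: -10, -58, 7, 65, -10, -58, 7, 65, -10, -58, …
The difference pattern repeats every 4 terms and not for any smaller step, so p = 4.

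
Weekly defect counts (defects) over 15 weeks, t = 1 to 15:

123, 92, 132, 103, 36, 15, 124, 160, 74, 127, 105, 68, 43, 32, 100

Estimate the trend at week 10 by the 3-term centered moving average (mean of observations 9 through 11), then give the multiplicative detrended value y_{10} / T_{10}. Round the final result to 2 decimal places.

Trend T_10 = (74 + 127 + 105) / 3 = 306/3 = 102.0000
Ratio to trend: 127 / 102.0000 = 1.25

1.25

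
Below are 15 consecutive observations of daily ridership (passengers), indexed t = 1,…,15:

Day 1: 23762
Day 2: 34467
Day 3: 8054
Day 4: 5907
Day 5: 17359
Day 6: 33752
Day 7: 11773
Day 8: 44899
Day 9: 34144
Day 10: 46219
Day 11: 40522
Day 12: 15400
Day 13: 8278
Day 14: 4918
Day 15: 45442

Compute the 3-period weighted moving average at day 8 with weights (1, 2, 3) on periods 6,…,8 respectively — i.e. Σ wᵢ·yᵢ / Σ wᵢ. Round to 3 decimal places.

Weighted sum: 1·33752 + 2·11773 + 3·44899 = 33752 + 23546 + 134697 = 191995
Weight total: 1 + 2 + 3 = 6
WMA = 191995 / 6 = 31999.167

31999.167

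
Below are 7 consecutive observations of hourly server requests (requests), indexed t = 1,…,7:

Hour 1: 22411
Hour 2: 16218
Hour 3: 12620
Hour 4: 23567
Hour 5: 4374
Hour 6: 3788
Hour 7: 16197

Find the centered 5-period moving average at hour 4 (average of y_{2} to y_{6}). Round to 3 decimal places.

Sum of periods 2–6: 16218 + 12620 + 23567 + 4374 + 3788 = 60567
Divide by 5: 60567 / 5 = 12113.400

12113.400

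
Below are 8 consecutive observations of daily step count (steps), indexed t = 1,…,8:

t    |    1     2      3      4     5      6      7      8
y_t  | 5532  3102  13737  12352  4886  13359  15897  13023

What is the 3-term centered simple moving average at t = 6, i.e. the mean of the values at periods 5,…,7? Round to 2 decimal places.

11380.67

Sum of periods 5–7: 4886 + 13359 + 15897 = 34142
Divide by 3: 34142 / 3 = 11380.67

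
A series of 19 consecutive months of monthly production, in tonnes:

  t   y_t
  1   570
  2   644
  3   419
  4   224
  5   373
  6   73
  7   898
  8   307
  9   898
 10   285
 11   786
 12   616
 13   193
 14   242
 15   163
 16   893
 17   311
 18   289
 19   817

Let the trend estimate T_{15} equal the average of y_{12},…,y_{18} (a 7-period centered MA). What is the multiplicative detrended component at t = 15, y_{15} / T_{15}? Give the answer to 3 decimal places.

Trend T_15 = (616 + 193 + 242 + 163 + 893 + 311 + 289) / 7 = 2707/7 = 386.71429
Ratio to trend: 163 / 386.71429 = 0.421

0.421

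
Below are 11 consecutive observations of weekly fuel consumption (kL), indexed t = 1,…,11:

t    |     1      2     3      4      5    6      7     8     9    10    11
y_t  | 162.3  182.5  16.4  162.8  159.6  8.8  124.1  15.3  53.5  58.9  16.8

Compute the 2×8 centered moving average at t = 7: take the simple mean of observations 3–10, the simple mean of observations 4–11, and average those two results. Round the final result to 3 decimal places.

Sum over 3–10: 16.4 + 162.8 + 159.6 + 8.8 + 124.1 + 15.3 + 53.5 + 58.9 = 599.4
Sum over 4–11: 162.8 + 159.6 + 8.8 + 124.1 + 15.3 + 53.5 + 58.9 + 16.8 = 599.8
CMA at t=7 = (599.4 + 599.8) / (2·8) = 1199.2 / 16 = 74.950

74.950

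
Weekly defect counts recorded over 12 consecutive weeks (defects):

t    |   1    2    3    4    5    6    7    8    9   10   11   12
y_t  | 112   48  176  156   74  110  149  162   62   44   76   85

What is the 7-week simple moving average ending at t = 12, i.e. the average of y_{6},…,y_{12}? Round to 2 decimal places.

98.29

Sum of periods 6–12: 110 + 149 + 162 + 62 + 44 + 76 + 85 = 688
Divide by 7: 688 / 7 = 98.29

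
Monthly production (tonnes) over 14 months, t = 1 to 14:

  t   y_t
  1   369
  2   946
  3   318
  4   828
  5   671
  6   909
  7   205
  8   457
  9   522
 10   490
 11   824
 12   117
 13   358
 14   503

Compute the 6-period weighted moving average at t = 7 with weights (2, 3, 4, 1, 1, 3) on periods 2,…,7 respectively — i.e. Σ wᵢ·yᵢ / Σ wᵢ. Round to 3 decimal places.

596.643

Weighted sum: 2·946 + 3·318 + 4·828 + 1·671 + 1·909 + 3·205 = 1892 + 954 + 3312 + 671 + 909 + 615 = 8353
Weight total: 2 + 3 + 4 + 1 + 1 + 3 = 14
WMA = 8353 / 14 = 596.643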